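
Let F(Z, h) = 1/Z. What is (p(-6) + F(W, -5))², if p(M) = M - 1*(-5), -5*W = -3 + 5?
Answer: 49/4 ≈ 12.250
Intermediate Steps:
W = -⅖ (W = -(-3 + 5)/5 = -⅕*2 = -⅖ ≈ -0.40000)
p(M) = 5 + M (p(M) = M + 5 = 5 + M)
(p(-6) + F(W, -5))² = ((5 - 6) + 1/(-⅖))² = (-1 - 5/2)² = (-7/2)² = 49/4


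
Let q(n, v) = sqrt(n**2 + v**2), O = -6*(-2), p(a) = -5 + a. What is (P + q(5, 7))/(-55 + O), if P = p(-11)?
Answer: 16/43 - sqrt(74)/43 ≈ 0.17204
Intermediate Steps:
P = -16 (P = -5 - 11 = -16)
O = 12
(P + q(5, 7))/(-55 + O) = (-16 + sqrt(5**2 + 7**2))/(-55 + 12) = (-16 + sqrt(25 + 49))/(-43) = (-16 + sqrt(74))*(-1/43) = 16/43 - sqrt(74)/43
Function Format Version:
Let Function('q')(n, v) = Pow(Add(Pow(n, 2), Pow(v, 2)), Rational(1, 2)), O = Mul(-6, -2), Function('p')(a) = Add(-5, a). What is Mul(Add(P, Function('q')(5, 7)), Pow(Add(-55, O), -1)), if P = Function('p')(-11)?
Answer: Add(Rational(16, 43), Mul(Rational(-1, 43), Pow(74, Rational(1, 2)))) ≈ 0.17204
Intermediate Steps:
P = -16 (P = Add(-5, -11) = -16)
O = 12
Mul(Add(P, Function('q')(5, 7)), Pow(Add(-55, O), -1)) = Mul(Add(-16, Pow(Add(Pow(5, 2), Pow(7, 2)), Rational(1, 2))), Pow(Add(-55, 12), -1)) = Mul(Add(-16, Pow(Add(25, 49), Rational(1, 2))), Pow(-43, -1)) = Mul(Add(-16, Pow(74, Rational(1, 2))), Rational(-1, 43)) = Add(Rational(16, 43), Mul(Rational(-1, 43), Pow(74, Rational(1, 2))))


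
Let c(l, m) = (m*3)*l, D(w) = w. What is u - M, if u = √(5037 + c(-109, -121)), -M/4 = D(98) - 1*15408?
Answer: -61240 + 6*√1239 ≈ -61029.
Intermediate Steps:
c(l, m) = 3*l*m (c(l, m) = (3*m)*l = 3*l*m)
M = 61240 (M = -4*(98 - 1*15408) = -4*(98 - 15408) = -4*(-15310) = 61240)
u = 6*√1239 (u = √(5037 + 3*(-109)*(-121)) = √(5037 + 39567) = √44604 = 6*√1239 ≈ 211.20)
u - M = 6*√1239 - 1*61240 = 6*√1239 - 61240 = -61240 + 6*√1239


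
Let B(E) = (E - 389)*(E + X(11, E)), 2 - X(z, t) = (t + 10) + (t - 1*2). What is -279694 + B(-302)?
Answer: -484230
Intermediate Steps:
X(z, t) = -6 - 2*t (X(z, t) = 2 - ((t + 10) + (t - 1*2)) = 2 - ((10 + t) + (t - 2)) = 2 - ((10 + t) + (-2 + t)) = 2 - (8 + 2*t) = 2 + (-8 - 2*t) = -6 - 2*t)
B(E) = (-389 + E)*(-6 - E) (B(E) = (E - 389)*(E + (-6 - 2*E)) = (-389 + E)*(-6 - E))
-279694 + B(-302) = -279694 + (2334 - 1*(-302)² + 383*(-302)) = -279694 + (2334 - 1*91204 - 115666) = -279694 + (2334 - 91204 - 115666) = -279694 - 204536 = -484230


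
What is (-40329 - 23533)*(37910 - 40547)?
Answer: 168404094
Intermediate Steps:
(-40329 - 23533)*(37910 - 40547) = -63862*(-2637) = 168404094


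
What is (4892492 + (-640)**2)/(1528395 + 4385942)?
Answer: 5302092/5914337 ≈ 0.89648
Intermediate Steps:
(4892492 + (-640)**2)/(1528395 + 4385942) = (4892492 + 409600)/5914337 = 5302092*(1/5914337) = 5302092/5914337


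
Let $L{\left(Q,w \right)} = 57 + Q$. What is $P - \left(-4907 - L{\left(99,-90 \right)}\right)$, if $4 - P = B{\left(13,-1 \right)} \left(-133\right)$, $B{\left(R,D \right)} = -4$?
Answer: $4535$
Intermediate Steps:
$P = -528$ ($P = 4 - \left(-4\right) \left(-133\right) = 4 - 532 = -528$)
$P - \left(-4907 - L{\left(99,-90 \right)}\right) = -528 - \left(-4907 - \left(57 + 99\right)\right) = -528 - \left(-4907 - 156\right) = -528 - -5063 = -528 + 5063 = 4535$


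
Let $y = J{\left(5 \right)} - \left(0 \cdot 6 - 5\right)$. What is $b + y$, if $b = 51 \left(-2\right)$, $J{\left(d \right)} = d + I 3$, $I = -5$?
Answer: $-107$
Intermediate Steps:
$J{\left(d \right)} = -15 + d$ ($J{\left(d \right)} = d - 15 = -15 + d$)
$b = -102$
$y = -5$ ($y = \left(-15 + 5\right) - \left(0 \cdot 6 - 5\right) = -10 - \left(0 - 5\right) = -10 - -5 = -10 + 5 = -5$)
$b + y = -102 - 5 = -107$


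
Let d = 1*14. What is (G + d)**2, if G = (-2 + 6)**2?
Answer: 900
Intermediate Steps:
d = 14
G = 16 (G = 4**2 = 16)
(G + d)**2 = (16 + 14)**2 = 30**2 = 900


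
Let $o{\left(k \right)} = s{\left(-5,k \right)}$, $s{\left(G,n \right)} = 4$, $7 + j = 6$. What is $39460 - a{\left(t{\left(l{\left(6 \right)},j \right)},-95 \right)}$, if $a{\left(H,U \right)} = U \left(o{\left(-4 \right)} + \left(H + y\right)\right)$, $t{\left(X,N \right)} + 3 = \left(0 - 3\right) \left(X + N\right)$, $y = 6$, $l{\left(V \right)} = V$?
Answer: $38700$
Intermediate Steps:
$j = -1$ ($j = -7 + 6 = -1$)
$o{\left(k \right)} = 4$
$t{\left(X,N \right)} = -3 - 3 N - 3 X$ ($t{\left(X,N \right)} = -3 + \left(0 - 3\right) \left(X + N\right) = -3 - 3 \left(N + X\right) = -3 - \left(3 N + 3 X\right) = -3 - 3 N - 3 X$)
$a{\left(H,U \right)} = U \left(10 + H\right)$ ($a{\left(H,U \right)} = U \left(4 + \left(H + 6\right)\right) = U \left(4 + \left(6 + H\right)\right) = U \left(10 + H\right)$)
$39460 - a{\left(t{\left(l{\left(6 \right)},j \right)},-95 \right)} = 39460 - - 95 \left(10 - 18\right) = 39460 - \left(-95\right) \left(-8\right) = 39460 - 760 = 38700$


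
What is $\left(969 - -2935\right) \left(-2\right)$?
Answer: $-7808$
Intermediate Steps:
$\left(969 - -2935\right) \left(-2\right) = \left(969 + 2935\right) \left(-2\right) = 3904 \left(-2\right) = -7808$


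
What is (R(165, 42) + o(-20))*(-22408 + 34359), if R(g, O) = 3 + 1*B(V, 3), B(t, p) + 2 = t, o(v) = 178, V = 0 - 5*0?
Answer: 2139229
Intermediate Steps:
V = 0 (V = 0 + 0 = 0)
B(t, p) = -2 + t
R(g, O) = 1 (R(g, O) = 3 + 1*(-2 + 0) = 3 + 1*(-2) = 3 - 2 = 1)
(R(165, 42) + o(-20))*(-22408 + 34359) = (1 + 178)*(-22408 + 34359) = 179*11951 = 2139229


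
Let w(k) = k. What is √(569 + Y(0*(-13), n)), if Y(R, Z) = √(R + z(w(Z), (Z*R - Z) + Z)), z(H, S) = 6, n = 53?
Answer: √(569 + √6) ≈ 23.905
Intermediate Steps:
Y(R, Z) = √(6 + R) (Y(R, Z) = √(R + 6) = √(6 + R))
√(569 + Y(0*(-13), n)) = √(569 + √(6 + 0*(-13))) = √(569 + √(6 + 0)) = √(569 + √6)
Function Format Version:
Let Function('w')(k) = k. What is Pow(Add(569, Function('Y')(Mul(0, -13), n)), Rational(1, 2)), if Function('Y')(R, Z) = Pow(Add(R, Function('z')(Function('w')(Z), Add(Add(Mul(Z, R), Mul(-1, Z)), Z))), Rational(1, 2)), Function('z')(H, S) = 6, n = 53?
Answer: Pow(Add(569, Pow(6, Rational(1, 2))), Rational(1, 2)) ≈ 23.905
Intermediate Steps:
Function('Y')(R, Z) = Pow(Add(6, R), Rational(1, 2)) (Function('Y')(R, Z) = Pow(Add(R, 6), Rational(1, 2)) = Pow(Add(6, R), Rational(1, 2)))
Pow(Add(569, Function('Y')(Mul(0, -13), n)), Rational(1, 2)) = Pow(Add(569, Pow(Add(6, Mul(0, -13)), Rational(1, 2))), Rational(1, 2)) = Pow(Add(569, Pow(Add(6, 0), Rational(1, 2))), Rational(1, 2)) = Pow(Add(569, Pow(6, Rational(1, 2))), Rational(1, 2))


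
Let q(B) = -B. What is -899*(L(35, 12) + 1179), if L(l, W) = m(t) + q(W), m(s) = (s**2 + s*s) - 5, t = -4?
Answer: -1073406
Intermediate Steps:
m(s) = -5 + 2*s**2 (m(s) = (s**2 + s**2) - 5 = 2*s**2 - 5 = -5 + 2*s**2)
L(l, W) = 27 - W (L(l, W) = (-5 + 2*(-4)**2) - W = (-5 + 2*16) - W = (-5 + 32) - W = 27 - W)
-899*(L(35, 12) + 1179) = -899*((27 - 1*12) + 1179) = -899*((27 - 12) + 1179) = -899*(15 + 1179) = -899*1194 = -1073406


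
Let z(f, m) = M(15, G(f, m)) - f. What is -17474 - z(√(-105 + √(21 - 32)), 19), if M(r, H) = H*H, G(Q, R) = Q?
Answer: -17369 + √(-105 + I*√11) - I*√11 ≈ -17369.0 + 6.9316*I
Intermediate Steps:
M(r, H) = H²
z(f, m) = f² - f
-17474 - z(√(-105 + √(21 - 32)), 19) = -17474 - √(-105 + √(21 - 32))*(-1 + √(-105 + √(21 - 32))) = -17474 - √(-105 + √(-11))*(-1 + √(-105 + √(-11))) = -17474 - √(-105 + I*√11)*(-1 + √(-105 + I*√11))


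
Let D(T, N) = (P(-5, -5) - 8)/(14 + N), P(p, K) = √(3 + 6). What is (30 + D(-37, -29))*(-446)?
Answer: -40586/3 ≈ -13529.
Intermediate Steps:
P(p, K) = 3 (P(p, K) = √9 = 3)
D(T, N) = -5/(14 + N) (D(T, N) = (3 - 8)/(14 + N) = -5/(14 + N))
(30 + D(-37, -29))*(-446) = (30 - 5/(14 - 29))*(-446) = (30 - 5/(-15))*(-446) = (30 - 5*(-1/15))*(-446) = (30 + ⅓)*(-446) = (91/3)*(-446) = -40586/3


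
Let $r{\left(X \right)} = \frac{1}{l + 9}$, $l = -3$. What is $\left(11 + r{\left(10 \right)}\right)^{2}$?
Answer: $\frac{4489}{36} \approx 124.69$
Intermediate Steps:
$r{\left(X \right)} = \frac{1}{6}$ ($r{\left(X \right)} = \frac{1}{-3 + 9} = \frac{1}{6}$)
$\left(11 + r{\left(10 \right)}\right)^{2} = \left(11 + \frac{1}{6}\right)^{2} = \left(\frac{67}{6}\right)^{2} = \frac{4489}{36}$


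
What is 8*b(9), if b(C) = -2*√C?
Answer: -48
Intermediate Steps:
8*b(9) = 8*(-2*√9) = 8*(-2*3) = 8*(-6) = -48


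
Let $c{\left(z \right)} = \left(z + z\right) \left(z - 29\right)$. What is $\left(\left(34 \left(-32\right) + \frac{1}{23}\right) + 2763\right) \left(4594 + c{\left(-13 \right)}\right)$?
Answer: $\frac{219058836}{23} \approx 9.5243 \cdot 10^{6}$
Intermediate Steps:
$c{\left(z \right)} = 2 z \left(-29 + z\right)$
$\left(\left(34 \left(-32\right) + \frac{1}{23}\right) + 2763\right) \left(4594 + c{\left(-13 \right)}\right) = \left(\left(34 \left(-32\right) + \frac{1}{23}\right) + 2763\right) \left(4594 + 2 \left(-13\right) \left(-29 - 13\right)\right) = \left(\left(-1088 + \frac{1}{23}\right) + 2763\right) \left(4594 + 2 \left(-13\right) \left(-42\right)\right) = \left(- \frac{25023}{23} + 2763\right) \left(4594 + 1092\right) = \frac{38526}{23} \cdot 5686 = \frac{219058836}{23}$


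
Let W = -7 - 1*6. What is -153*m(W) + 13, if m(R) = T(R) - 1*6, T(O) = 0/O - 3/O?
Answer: 11644/13 ≈ 895.69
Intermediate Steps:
W = -13 (W = -7 - 6 = -13)
T(O) = -3/O (T(O) = 0 - 3/O = -3/O)
m(R) = -6 - 3/R (m(R) = -3/R - 1*6 = -3/R - 6 = -6 - 3/R)
-153*m(W) + 13 = -153*(-6 - 3/(-13)) + 13 = -153*(-6 - 3*(-1/13)) + 13 = -153*(-6 + 3/13) + 13 = -153*(-75/13) + 13 = 11475/13 + 13 = 11644/13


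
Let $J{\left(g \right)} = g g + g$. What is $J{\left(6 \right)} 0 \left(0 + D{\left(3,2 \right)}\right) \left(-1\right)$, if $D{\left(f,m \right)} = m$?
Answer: $0$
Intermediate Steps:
$J{\left(g \right)} = g + g^{2}$ ($J{\left(g \right)} = g^{2} + g = g + g^{2}$)
$J{\left(6 \right)} 0 \left(0 + D{\left(3,2 \right)}\right) \left(-1\right) = 6 \left(1 + 6\right) 0 \left(0 + 2\right) \left(-1\right) = 6 \cdot 7 \cdot 0 \cdot 2 \left(-1\right) = 42 \cdot 0 \left(-1\right) = 0 \left(-1\right) = 0$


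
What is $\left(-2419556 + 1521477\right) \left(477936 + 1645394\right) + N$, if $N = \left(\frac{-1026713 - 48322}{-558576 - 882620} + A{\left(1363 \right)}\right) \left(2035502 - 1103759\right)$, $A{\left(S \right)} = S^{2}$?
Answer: $- \frac{253584383562740783}{1441196} \approx -1.7595 \cdot 10^{11}$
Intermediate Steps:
$N = \frac{2494658330085410937}{1441196}$ ($N = \left(\frac{-1026713 - 48322}{-558576 - 882620} + 1363^{2}\right) \left(2035502 - 1103759\right) = \left(- \frac{1075035}{-1441196} + 1857769\right) 931743 = \left(\left(-1075035\right) \left(- \frac{1}{1441196}\right) + 1857769\right) 931743 = \left(\frac{1075035}{1441196} + 1857769\right) 931743 = \frac{2677410326759}{1441196} \cdot 931743 = \frac{2494658330085410937}{1441196} \approx 1.731 \cdot 10^{12}$)
$\left(-2419556 + 1521477\right) \left(477936 + 1645394\right) + N = \left(-2419556 + 1521477\right) \left(477936 + 1645394\right) + \frac{2494658330085410937}{1441196} = \left(-898079\right) 2123330 + \frac{2494658330085410937}{1441196} = -1906918083070 + \frac{2494658330085410937}{1441196} = - \frac{253584383562740783}{1441196}$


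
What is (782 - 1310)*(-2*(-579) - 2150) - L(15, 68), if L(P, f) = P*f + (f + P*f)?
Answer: 521668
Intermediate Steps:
L(P, f) = f + 2*P*f
(782 - 1310)*(-2*(-579) - 2150) - L(15, 68) = (782 - 1310)*(-2*(-579) - 2150) - 68*(1 + 2*15) = -528*(1158 - 2150) - 68*(1 + 30) = -528*(-992) - 68*31 = 523776 - 1*2108 = 523776 - 2108 = 521668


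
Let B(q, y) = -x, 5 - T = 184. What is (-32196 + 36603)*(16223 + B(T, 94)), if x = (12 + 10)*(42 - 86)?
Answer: 75760737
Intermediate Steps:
T = -179 (T = 5 - 1*184 = 5 - 184 = -179)
x = -968 (x = 22*(-44) = -968)
B(q, y) = 968 (B(q, y) = -1*(-968) = 968)
(-32196 + 36603)*(16223 + B(T, 94)) = (-32196 + 36603)*(16223 + 968) = 4407*17191 = 75760737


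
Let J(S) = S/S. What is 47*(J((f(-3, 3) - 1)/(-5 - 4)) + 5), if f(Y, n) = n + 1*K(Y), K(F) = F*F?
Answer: 282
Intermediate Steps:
K(F) = F**2
f(Y, n) = n + Y**2 (f(Y, n) = n + 1*Y**2 = n + Y**2)
J(S) = 1
47*(J((f(-3, 3) - 1)/(-5 - 4)) + 5) = 47*(1 + 5) = 47*6 = 282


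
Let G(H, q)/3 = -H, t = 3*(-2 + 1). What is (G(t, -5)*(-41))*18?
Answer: -6642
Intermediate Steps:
t = -3 (t = 3*(-1) = -3)
G(H, q) = -3*H (G(H, q) = 3*(-H) = -3*H)
(G(t, -5)*(-41))*18 = (-3*(-3)*(-41))*18 = (9*(-41))*18 = -369*18 = -6642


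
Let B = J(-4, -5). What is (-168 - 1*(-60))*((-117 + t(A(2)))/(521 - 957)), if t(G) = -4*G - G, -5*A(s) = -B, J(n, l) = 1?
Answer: -3186/109 ≈ -29.229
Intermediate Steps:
B = 1
A(s) = ⅕ (A(s) = -(-1)/5 = -⅕*(-1) = ⅕)
t(G) = -5*G
(-168 - 1*(-60))*((-117 + t(A(2)))/(521 - 957)) = (-168 - 1*(-60))*((-117 - 5*⅕)/(521 - 957)) = (-168 + 60)*((-117 - 1)/(-436)) = -(-12744)*(-1)/436 = -108*59/218 = -3186/109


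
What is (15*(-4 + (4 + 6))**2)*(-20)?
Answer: -10800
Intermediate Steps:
(15*(-4 + (4 + 6))**2)*(-20) = (15*(-4 + 10)**2)*(-20) = (15*6**2)*(-20) = (15*36)*(-20) = 540*(-20) = -10800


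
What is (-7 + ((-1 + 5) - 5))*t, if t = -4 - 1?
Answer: 40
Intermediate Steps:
t = -5
(-7 + ((-1 + 5) - 5))*t = (-7 + ((-1 + 5) - 5))*(-5) = (-7 + (4 - 5))*(-5) = (-7 - 1)*(-5) = -8*(-5) = 40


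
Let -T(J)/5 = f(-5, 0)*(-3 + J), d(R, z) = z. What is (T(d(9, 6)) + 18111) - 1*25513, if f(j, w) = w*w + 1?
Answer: -7417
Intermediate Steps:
f(j, w) = 1 + w**2 (f(j, w) = w**2 + 1 = 1 + w**2)
T(J) = 15 - 5*J (T(J) = -5*(1 + 0**2)*(-3 + J) = -5*(1 + 0)*(-3 + J) = -5*(-3 + J) = 15 - 5*J)
(T(d(9, 6)) + 18111) - 1*25513 = ((15 - 5*6) + 18111) - 1*25513 = ((15 - 30) + 18111) - 25513 = (-15 + 18111) - 25513 = 18096 - 25513 = -7417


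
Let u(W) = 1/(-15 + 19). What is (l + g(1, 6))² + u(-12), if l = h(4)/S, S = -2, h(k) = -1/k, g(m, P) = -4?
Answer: 977/64 ≈ 15.266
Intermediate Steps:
u(W) = ¼ (u(W) = 1/4 = ¼)
l = ⅛ (l = -1/4/(-2) = -1*¼*(-½) = -¼*(-½) = ⅛ ≈ 0.12500)
(l + g(1, 6))² + u(-12) = (⅛ - 4)² + ¼ = (-31/8)² + ¼ = 961/64 + ¼ = 977/64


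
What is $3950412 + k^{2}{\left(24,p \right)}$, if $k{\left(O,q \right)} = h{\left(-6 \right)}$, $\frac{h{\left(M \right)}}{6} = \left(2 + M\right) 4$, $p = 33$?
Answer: $3959628$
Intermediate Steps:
$h{\left(M \right)} = 48 + 24 M$ ($h{\left(M \right)} = 6 \left(2 + M\right) 4 = 6 \left(8 + 4 M\right) = 48 + 24 M$)
$k{\left(O,q \right)} = -96$ ($k{\left(O,q \right)} = 48 + 24 \left(-6\right) = 48 - 144 = -96$)
$3950412 + k^{2}{\left(24,p \right)} = 3950412 + \left(-96\right)^{2} = 3950412 + 9216 = 3959628$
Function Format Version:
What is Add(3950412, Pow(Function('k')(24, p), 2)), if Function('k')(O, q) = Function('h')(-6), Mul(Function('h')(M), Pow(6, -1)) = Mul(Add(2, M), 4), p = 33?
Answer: 3959628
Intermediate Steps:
Function('h')(M) = Add(48, Mul(24, M)) (Function('h')(M) = Mul(6, Mul(Add(2, M), 4)) = Mul(6, Add(8, Mul(4, M))) = Add(48, Mul(24, M)))
Function('k')(O, q) = -96 (Function('k')(O, q) = Add(48, Mul(24, -6)) = Add(48, -144) = -96)
Add(3950412, Pow(Function('k')(24, p), 2)) = Add(3950412, Pow(-96, 2)) = Add(3950412, 9216) = 3959628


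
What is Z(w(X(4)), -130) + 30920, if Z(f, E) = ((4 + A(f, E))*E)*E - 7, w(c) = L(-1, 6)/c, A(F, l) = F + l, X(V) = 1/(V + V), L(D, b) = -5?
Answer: -2774487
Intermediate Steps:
X(V) = 1/(2*V)
w(c) = -5/c
Z(f, E) = -7 + E²*(4 + E + f) (Z(f, E) = ((4 + (f + E))*E)*E - 7 = ((4 + (E + f))*E)*E - 7 = ((4 + E + f)*E)*E - 7 = (E*(4 + E + f))*E - 7 = E²*(4 + E + f) - 7 = -7 + E²*(4 + E + f))
Z(w(X(4)), -130) + 30920 = (-7 + 4*(-130)² + (-130)²*(-130 - 5/((½)/4))) + 30920 = (-7 + 4*16900 + 16900*(-130 - 5/((½)*(¼)))) + 30920 = (-7 + 67600 + 16900*(-130 - 5/⅛)) + 30920 = (-7 + 67600 + 16900*(-130 - 5*8)) + 30920 = (-7 + 67600 + 16900*(-130 - 40)) + 30920 = (-7 + 67600 + 16900*(-170)) + 30920 = (-7 + 67600 - 2873000) + 30920 = -2805407 + 30920 = -2774487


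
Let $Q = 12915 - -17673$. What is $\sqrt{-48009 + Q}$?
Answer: $i \sqrt{17421} \approx 131.99 i$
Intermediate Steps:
$Q = 30588$ ($Q = 12915 + 17673 = 30588$)
$\sqrt{-48009 + Q} = \sqrt{-48009 + 30588} = \sqrt{-17421} = i \sqrt{17421}$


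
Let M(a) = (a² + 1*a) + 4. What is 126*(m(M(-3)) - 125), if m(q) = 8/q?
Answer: -78246/5 ≈ -15649.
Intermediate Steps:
M(a) = 4 + a + a² (M(a) = (a² + a) + 4 = (a + a²) + 4 = 4 + a + a²)
126*(m(M(-3)) - 125) = 126*(8/(4 - 3 + (-3)²) - 125) = 126*(8/(4 - 3 + 9) - 125) = 126*(8/10 - 125) = 126*(8*(⅒) - 125) = 126*(⅘ - 125) = 126*(-621/5) = -78246/5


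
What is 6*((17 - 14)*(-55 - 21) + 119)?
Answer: -654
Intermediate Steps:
6*((17 - 14)*(-55 - 21) + 119) = 6*(3*(-76) + 119) = 6*(-228 + 119) = 6*(-109) = -654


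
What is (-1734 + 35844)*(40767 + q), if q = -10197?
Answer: 1042742700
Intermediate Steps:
(-1734 + 35844)*(40767 + q) = (-1734 + 35844)*(40767 - 10197) = 34110*30570 = 1042742700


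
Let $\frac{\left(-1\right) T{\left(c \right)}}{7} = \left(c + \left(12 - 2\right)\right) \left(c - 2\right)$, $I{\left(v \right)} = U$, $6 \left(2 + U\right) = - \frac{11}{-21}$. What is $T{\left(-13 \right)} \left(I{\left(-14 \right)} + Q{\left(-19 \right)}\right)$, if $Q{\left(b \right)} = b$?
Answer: $\frac{13175}{2} \approx 6587.5$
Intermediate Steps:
$U = - \frac{241}{126}$ ($U = -2 + \frac{\left(-11\right) \frac{1}{-21}}{6} = -2 + \frac{\left(-11\right) \left(- \frac{1}{21}\right)}{6} = -2 + \frac{1}{6} \cdot \frac{11}{21} = -2 + \frac{11}{126} = - \frac{241}{126} \approx -1.9127$)
$I{\left(v \right)} = - \frac{241}{126}$
$T{\left(c \right)} = - 7 \left(-2 + c\right) \left(10 + c\right)$ ($T{\left(c \right)} = - 7 \left(c + \left(12 - 2\right)\right) \left(c - 2\right) = - 7 \left(c + \left(12 - 2\right)\right) \left(-2 + c\right) = - 7 \left(c + 10\right) \left(-2 + c\right) = - 7 \left(10 + c\right) \left(-2 + c\right) = - 7 \left(-2 + c\right) \left(10 + c\right)$)
$T{\left(-13 \right)} \left(I{\left(-14 \right)} + Q{\left(-19 \right)}\right) = \left(140 - -728 - 7 \left(-13\right)^{2}\right) \left(- \frac{241}{126} - 19\right) = \left(140 + 728 - 1183\right) \left(- \frac{2635}{126}\right) = \left(-315\right) \left(- \frac{2635}{126}\right) = \frac{13175}{2}$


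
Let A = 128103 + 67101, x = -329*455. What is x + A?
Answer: 45509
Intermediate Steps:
x = -149695
A = 195204
x + A = -149695 + 195204 = 45509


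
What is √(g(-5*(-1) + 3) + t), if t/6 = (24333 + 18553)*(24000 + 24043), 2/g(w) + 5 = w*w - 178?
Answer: √175061575678430/119 ≈ 1.1119e+5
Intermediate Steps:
g(w) = 2/(-183 + w²) (g(w) = 2/(-5 + (w*w - 178)) = 2/(-5 + (w² - 178)) = 2/(-5 + (-178 + w²)) = 2/(-183 + w²))
t = 12362232588 (t = 6*((24333 + 18553)*(24000 + 24043)) = 6*(42886*48043) = 6*2060372098 = 12362232588)
√(g(-5*(-1) + 3) + t) = √(2/(-183 + (-5*(-1) + 3)²) + 12362232588) = √(2/(-183 + (5 + 3)²) + 12362232588) = √(2/(-183 + 8²) + 12362232588) = √(2/(-183 + 64) + 12362232588) = √(2/(-119) + 12362232588) = √(2*(-1/119) + 12362232588) = √(-2/119 + 12362232588) = √(1471105677970/119) = √175061575678430/119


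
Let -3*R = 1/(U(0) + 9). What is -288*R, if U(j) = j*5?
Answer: 32/3 ≈ 10.667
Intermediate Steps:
U(j) = 5*j
R = -1/27 (R = -1/(3*(5*0 + 9)) = -1/(3*(0 + 9)) = -⅓/9 = -⅓*⅑ = -1/27 ≈ -0.037037)
-288*R = -288*(-1/27) = 32/3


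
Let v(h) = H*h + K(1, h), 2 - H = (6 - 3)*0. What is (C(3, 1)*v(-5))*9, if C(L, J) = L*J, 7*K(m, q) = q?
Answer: -2025/7 ≈ -289.29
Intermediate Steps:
K(m, q) = q/7
H = 2 (H = 2 - (6 - 3)*0 = 2 - 3*0 = 2 - 1*0 = 2 + 0 = 2)
C(L, J) = J*L
v(h) = 15*h/7 (v(h) = 2*h + h/7 = 15*h/7)
(C(3, 1)*v(-5))*9 = ((1*3)*((15/7)*(-5)))*9 = (3*(-75/7))*9 = -225/7*9 = -2025/7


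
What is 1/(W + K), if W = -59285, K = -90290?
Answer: -1/149575 ≈ -6.6856e-6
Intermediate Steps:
1/(W + K) = 1/(-59285 - 90290) = 1/(-149575) = -1/149575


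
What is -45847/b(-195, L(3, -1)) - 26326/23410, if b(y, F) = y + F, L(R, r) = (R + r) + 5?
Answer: 534164491/2200540 ≈ 242.74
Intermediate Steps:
L(R, r) = 5 + R + r
b(y, F) = F + y
-45847/b(-195, L(3, -1)) - 26326/23410 = -45847/((5 + 3 - 1) - 195) - 26326/23410 = -45847/(7 - 195) - 26326*1/23410 = -45847/(-188) - 13163/11705 = -45847*(-1/188) - 13163/11705 = 45847/188 - 13163/11705 = 534164491/2200540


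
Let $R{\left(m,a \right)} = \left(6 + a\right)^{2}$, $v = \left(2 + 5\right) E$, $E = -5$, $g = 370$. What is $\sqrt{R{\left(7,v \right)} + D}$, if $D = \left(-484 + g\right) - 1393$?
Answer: $3 i \sqrt{74} \approx 25.807 i$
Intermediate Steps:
$v = -35$ ($v = \left(2 + 5\right) \left(-5\right) = 7 \left(-5\right) = -35$)
$D = -1507$ ($D = \left(-484 + 370\right) - 1393 = -114 - 1393 = -1507$)
$\sqrt{R{\left(7,v \right)} + D} = \sqrt{\left(6 - 35\right)^{2} - 1507} = \sqrt{\left(-29\right)^{2} - 1507} = \sqrt{841 - 1507} = \sqrt{-666} = 3 i \sqrt{74}$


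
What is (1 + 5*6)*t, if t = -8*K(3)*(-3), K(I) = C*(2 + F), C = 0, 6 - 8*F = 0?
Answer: 0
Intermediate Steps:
F = ¾ (F = ¾ - ⅛*0 = ¾ + 0 = ¾ ≈ 0.75000)
K(I) = 0 (K(I) = 0*(2 + ¾) = 0*(11/4) = 0)
t = 0 (t = -8*0*(-3) = 0*(-3) = 0)
(1 + 5*6)*t = (1 + 5*6)*0 = (1 + 30)*0 = 31*0 = 0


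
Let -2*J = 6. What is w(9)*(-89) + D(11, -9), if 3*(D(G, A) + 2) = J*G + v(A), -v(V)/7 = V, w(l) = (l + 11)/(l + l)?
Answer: -818/9 ≈ -90.889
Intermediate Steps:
J = -3 (J = -½*6 = -3)
w(l) = (11 + l)/(2*l) (w(l) = (11 + l)/((2*l)) = (11 + l)*(1/(2*l)) = (11 + l)/(2*l))
v(V) = -7*V
D(G, A) = -2 - G - 7*A/3 (D(G, A) = -2 + (-3*G - 7*A)/3 = -2 + (-7*A - 3*G)/3 = -2 + (-G - 7*A/3) = -2 - G - 7*A/3)
w(9)*(-89) + D(11, -9) = ((½)*(11 + 9)/9)*(-89) + (-2 - 1*11 - 7/3*(-9)) = ((½)*(⅑)*20)*(-89) + (-2 - 11 + 21) = (10/9)*(-89) + 8 = -890/9 + 8 = -818/9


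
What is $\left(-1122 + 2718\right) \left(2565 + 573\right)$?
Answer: $5008248$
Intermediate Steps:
$\left(-1122 + 2718\right) \left(2565 + 573\right) = 1596 \cdot 3138 = 5008248$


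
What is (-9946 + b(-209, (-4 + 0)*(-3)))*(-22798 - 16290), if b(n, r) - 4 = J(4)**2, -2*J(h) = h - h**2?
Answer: 387205728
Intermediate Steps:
J(h) = h**2/2 - h/2 (J(h) = -(h - h**2)/2 = h**2/2 - h/2)
b(n, r) = 40 (b(n, r) = 4 + ((1/2)*4*(-1 + 4))**2 = 4 + ((1/2)*4*3)**2 = 4 + 6**2 = 4 + 36 = 40)
(-9946 + b(-209, (-4 + 0)*(-3)))*(-22798 - 16290) = (-9946 + 40)*(-22798 - 16290) = -9906*(-39088) = 387205728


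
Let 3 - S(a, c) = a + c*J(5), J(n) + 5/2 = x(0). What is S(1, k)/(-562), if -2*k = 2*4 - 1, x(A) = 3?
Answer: -15/2248 ≈ -0.0066726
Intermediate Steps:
J(n) = ½ (J(n) = -5/2 + 3 = ½)
k = -7/2 (k = -(2*4 - 1)/2 = -(8 - 1)/2 = -½*7 = -7/2 ≈ -3.5000)
S(a, c) = 3 - a - c/2 (S(a, c) = 3 - (a + c*(½)) = 3 - (a + c/2) = 3 + (-a - c/2) = 3 - a - c/2)
S(1, k)/(-562) = (3 - 1*1 - ½*(-7/2))/(-562) = (3 - 1 + 7/4)*(-1/562) = (15/4)*(-1/562) = -15/2248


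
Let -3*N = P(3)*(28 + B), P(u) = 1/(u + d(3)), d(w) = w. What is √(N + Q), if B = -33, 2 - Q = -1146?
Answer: √41338/6 ≈ 33.886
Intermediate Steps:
Q = 1148 (Q = 2 - 1*(-1146) = 2 + 1146 = 1148)
P(u) = 1/(3 + u) (P(u) = 1/(u + 3) = 1/(3 + u))
N = 5/18 (N = -(28 - 33)/(3*(3 + 3)) = -(-5)/(3*6) = -(-5)/18 = -⅓*(-⅚) = 5/18 ≈ 0.27778)
√(N + Q) = √(5/18 + 1148) = √(20669/18) = √41338/6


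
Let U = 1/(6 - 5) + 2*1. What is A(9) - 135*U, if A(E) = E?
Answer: -396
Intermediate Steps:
U = 3 (U = 1/1 + 2 = 1 + 2 = 3)
A(9) - 135*U = 9 - 135*3 = 9 - 405 = -396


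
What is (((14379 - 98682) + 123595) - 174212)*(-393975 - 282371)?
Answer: 91252602320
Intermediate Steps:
(((14379 - 98682) + 123595) - 174212)*(-393975 - 282371) = ((-84303 + 123595) - 174212)*(-676346) = (39292 - 174212)*(-676346) = -134920*(-676346) = 91252602320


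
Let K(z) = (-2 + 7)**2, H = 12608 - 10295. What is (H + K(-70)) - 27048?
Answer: -24710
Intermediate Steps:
H = 2313
K(z) = 25 (K(z) = 5**2 = 25)
(H + K(-70)) - 27048 = (2313 + 25) - 27048 = 2338 - 27048 = -24710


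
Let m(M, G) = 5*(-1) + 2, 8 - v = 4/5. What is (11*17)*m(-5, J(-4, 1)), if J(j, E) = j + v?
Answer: -561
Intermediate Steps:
v = 36/5 (v = 8 - 4/5 = 8 - 1*⅘ = 8 - ⅘ = 36/5 ≈ 7.2000)
J(j, E) = 36/5 + j (J(j, E) = j + 36/5 = 36/5 + j)
m(M, G) = -3 (m(M, G) = -5 + 2 = -3)
(11*17)*m(-5, J(-4, 1)) = (11*17)*(-3) = 187*(-3) = -561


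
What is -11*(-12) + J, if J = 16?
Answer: 148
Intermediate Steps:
-11*(-12) + J = -11*(-12) + 16 = 132 + 16 = 148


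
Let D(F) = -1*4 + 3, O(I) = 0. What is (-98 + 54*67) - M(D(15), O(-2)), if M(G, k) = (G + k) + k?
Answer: 3521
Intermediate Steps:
D(F) = -1 (D(F) = -4 + 3 = -1)
M(G, k) = G + 2*k
(-98 + 54*67) - M(D(15), O(-2)) = (-98 + 54*67) - (-1 + 2*0) = (-98 + 3618) - (-1 + 0) = 3520 - 1*(-1) = 3520 + 1 = 3521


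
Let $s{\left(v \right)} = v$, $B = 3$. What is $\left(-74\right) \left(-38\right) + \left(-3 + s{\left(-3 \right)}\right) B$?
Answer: $2794$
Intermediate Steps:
$\left(-74\right) \left(-38\right) + \left(-3 + s{\left(-3 \right)}\right) B = \left(-74\right) \left(-38\right) + \left(-3 - 3\right) 3 = 2812 - 18 = 2794$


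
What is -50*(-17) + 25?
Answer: 875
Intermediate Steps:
-50*(-17) + 25 = 850 + 25 = 875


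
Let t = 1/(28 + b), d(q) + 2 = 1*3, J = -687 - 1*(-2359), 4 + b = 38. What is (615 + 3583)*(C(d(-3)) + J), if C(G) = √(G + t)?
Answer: 7019056 + 6297*√434/31 ≈ 7.0233e+6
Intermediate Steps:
b = 34 (b = -4 + 38 = 34)
J = 1672 (J = -687 + 2359 = 1672)
d(q) = 1 (d(q) = -2 + 1*3 = -2 + 3 = 1)
t = 1/62 (t = 1/(28 + 34) = 1/62 ≈ 0.016129)
C(G) = √(1/62 + G) (C(G) = √(G + 1/62) = √(1/62 + G))
(615 + 3583)*(C(d(-3)) + J) = (615 + 3583)*(√(62 + 3844*1)/62 + 1672) = 4198*(√(62 + 3844)/62 + 1672) = 4198*(√3906/62 + 1672) = 4198*((3*√434)/62 + 1672) = 4198*(3*√434/62 + 1672) = 4198*(1672 + 3*√434/62) = 7019056 + 6297*√434/31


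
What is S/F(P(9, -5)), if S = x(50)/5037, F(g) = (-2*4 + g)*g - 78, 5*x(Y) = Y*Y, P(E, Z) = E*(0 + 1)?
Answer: -500/347553 ≈ -0.0014386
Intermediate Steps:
P(E, Z) = E (P(E, Z) = E*1 = E)
x(Y) = Y²/5 (x(Y) = (Y*Y)/5 = Y²/5)
F(g) = -78 + g*(-8 + g) (F(g) = (-8 + g)*g - 78 = g*(-8 + g) - 78 = -78 + g*(-8 + g))
S = 500/5037 (S = ((⅕)*50²)/5037 = ((⅕)*2500)*(1/5037) = 500*(1/5037) = 500/5037 ≈ 0.099265)
S/F(P(9, -5)) = 500/(5037*(-78 + 9² - 8*9)) = 500/(5037*(-78 + 81 - 72)) = (500/5037)/(-69) = (500/5037)*(-1/69) = -500/347553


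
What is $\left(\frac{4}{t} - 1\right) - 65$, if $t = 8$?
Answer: $- \frac{131}{2} \approx -65.5$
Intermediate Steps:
$\left(\frac{4}{t} - 1\right) - 65 = \left(\frac{4}{8} - 1\right) - 65 = \left(4 \cdot \frac{1}{8} - 1\right) - 65 = \left(\frac{1}{2} - 1\right) - 65 = - \frac{1}{2} - 65 = - \frac{131}{2}$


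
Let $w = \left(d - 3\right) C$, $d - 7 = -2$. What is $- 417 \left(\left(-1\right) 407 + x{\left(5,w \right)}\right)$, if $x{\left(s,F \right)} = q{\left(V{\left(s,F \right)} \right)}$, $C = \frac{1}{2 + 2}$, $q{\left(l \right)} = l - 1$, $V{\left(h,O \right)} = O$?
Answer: $\frac{339855}{2} \approx 1.6993 \cdot 10^{5}$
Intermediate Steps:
$d = 5$ ($d = 7 - 2 = 5$)
$q{\left(l \right)} = -1 + l$
$C = \frac{1}{4} \approx 0.25$
$w = \frac{1}{2}$ ($w = \left(5 - 3\right) \frac{1}{4} = 2 \cdot \frac{1}{4} = \frac{1}{2} \approx 0.5$)
$x{\left(s,F \right)} = -1 + F$
$- 417 \left(\left(-1\right) 407 + x{\left(5,w \right)}\right) = - 417 \left(\left(-1\right) 407 + \left(-1 + \frac{1}{2}\right)\right) = - 417 \left(-407 - \frac{1}{2}\right) = \left(-417\right) \left(- \frac{815}{2}\right) = \frac{339855}{2}$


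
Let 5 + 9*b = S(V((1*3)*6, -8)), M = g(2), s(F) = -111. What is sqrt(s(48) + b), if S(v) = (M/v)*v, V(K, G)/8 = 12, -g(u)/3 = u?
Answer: I*sqrt(1010)/3 ≈ 10.594*I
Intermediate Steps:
g(u) = -3*u
M = -6 (M = -3*2 = -6)
V(K, G) = 96 (V(K, G) = 8*12 = 96)
S(v) = -6 (S(v) = (-6/v)*v = -6)
b = -11/9 (b = -5/9 + (1/9)*(-6) = -5/9 - 2/3 = -11/9 ≈ -1.2222)
sqrt(s(48) + b) = sqrt(-111 - 11/9) = sqrt(-1010/9) = I*sqrt(1010)/3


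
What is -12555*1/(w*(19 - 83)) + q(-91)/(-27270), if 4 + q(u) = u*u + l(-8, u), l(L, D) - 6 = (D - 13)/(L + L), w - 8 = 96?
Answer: 143599969/90754560 ≈ 1.5823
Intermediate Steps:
w = 104 (w = 8 + 96 = 104)
l(L, D) = 6 + (-13 + D)/(2*L) (l(L, D) = 6 + (D - 13)/(L + L) = 6 + (-13 + D)/((2*L)) = 6 + (-13 + D)*(1/(2*L)) = 6 + (-13 + D)/(2*L))
q(u) = 45/16 + u² - u/16 (q(u) = -4 + (u*u + (½)*(-13 + u + 12*(-8))/(-8)) = -4 + (u² + (½)*(-⅛)*(-13 + u - 96)) = -4 + (u² + (½)*(-⅛)*(-109 + u)) = -4 + (u² + (109/16 - u/16)) = -4 + (109/16 + u² - u/16) = 45/16 + u² - u/16)
-12555*1/(w*(19 - 83)) + q(-91)/(-27270) = -12555*1/(104*(19 - 83)) + (45/16 + (-91)² - 1/16*(-91))/(-27270) = -12555/(104*(-64)) + (45/16 + 8281 + 91/16)*(-1/27270) = -12555/(-6656) + (16579/2)*(-1/27270) = -12555*(-1/6656) - 16579/54540 = 12555/6656 - 16579/54540 = 143599969/90754560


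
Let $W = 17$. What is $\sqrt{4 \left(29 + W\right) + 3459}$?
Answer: $\sqrt{3643} \approx 60.357$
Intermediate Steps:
$\sqrt{4 \left(29 + W\right) + 3459} = \sqrt{4 \left(29 + 17\right) + 3459} = \sqrt{4 \cdot 46 + 3459} = \sqrt{184 + 3459} = \sqrt{3643}$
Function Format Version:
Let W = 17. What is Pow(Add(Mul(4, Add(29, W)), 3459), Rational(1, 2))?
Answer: Pow(3643, Rational(1, 2)) ≈ 60.357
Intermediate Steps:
Pow(Add(Mul(4, Add(29, W)), 3459), Rational(1, 2)) = Pow(Add(Mul(4, Add(29, 17)), 3459), Rational(1, 2)) = Pow(Add(Mul(4, 46), 3459), Rational(1, 2)) = Pow(Add(184, 3459), Rational(1, 2)) = Pow(3643, Rational(1, 2))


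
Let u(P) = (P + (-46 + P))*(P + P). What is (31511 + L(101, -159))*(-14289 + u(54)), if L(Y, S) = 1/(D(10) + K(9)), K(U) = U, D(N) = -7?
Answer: -478533639/2 ≈ -2.3927e+8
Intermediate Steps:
u(P) = 2*P*(-46 + 2*P) (u(P) = (-46 + 2*P)*(2*P) = 2*P*(-46 + 2*P))
L(Y, S) = 1/2 (L(Y, S) = 1/(-7 + 9) = 1/2)
(31511 + L(101, -159))*(-14289 + u(54)) = (31511 + 1/2)*(-14289 + 4*54*(-23 + 54)) = 63023*(-14289 + 4*54*31)/2 = 63023*(-14289 + 6696)/2 = (63023/2)*(-7593) = -478533639/2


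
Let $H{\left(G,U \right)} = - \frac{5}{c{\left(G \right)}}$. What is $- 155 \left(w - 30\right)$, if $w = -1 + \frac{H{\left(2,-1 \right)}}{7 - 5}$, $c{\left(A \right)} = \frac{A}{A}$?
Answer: $\frac{10385}{2} \approx 5192.5$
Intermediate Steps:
$c{\left(A \right)} = 1$
$H{\left(G,U \right)} = -5$ ($H{\left(G,U \right)} = - \frac{5}{1} = \left(-5\right) 1 = -5$)
$w = - \frac{7}{2}$ ($w = -1 + \frac{1}{7 - 5} \left(-5\right) = -1 + \frac{1}{2} \left(-5\right) = -1 - \frac{5}{2} = - \frac{7}{2} \approx -3.5$)
$- 155 \left(w - 30\right) = - 155 \left(- \frac{7}{2} - 30\right) = \left(-155\right) \left(- \frac{67}{2}\right) = \frac{10385}{2}$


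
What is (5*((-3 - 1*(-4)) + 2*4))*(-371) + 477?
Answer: -16218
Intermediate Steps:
(5*((-3 - 1*(-4)) + 2*4))*(-371) + 477 = (5*((-3 + 4) + 8))*(-371) + 477 = (5*(1 + 8))*(-371) + 477 = (5*9)*(-371) + 477 = 45*(-371) + 477 = -16695 + 477 = -16218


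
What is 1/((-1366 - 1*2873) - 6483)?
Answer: -1/10722 ≈ -9.3266e-5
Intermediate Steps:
1/((-1366 - 1*2873) - 6483) = 1/((-1366 - 2873) - 6483) = 1/(-4239 - 6483) = 1/(-10722) = -1/10722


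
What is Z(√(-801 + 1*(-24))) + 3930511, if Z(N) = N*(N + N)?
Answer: 3928861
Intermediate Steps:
Z(N) = 2*N² (Z(N) = N*(2*N) = 2*N²)
Z(√(-801 + 1*(-24))) + 3930511 = 2*(√(-801 + 1*(-24)))² + 3930511 = 2*(√(-801 - 24))² + 3930511 = 2*(√(-825))² + 3930511 = 2*(5*I*√33)² + 3930511 = 2*(-825) + 3930511 = -1650 + 3930511 = 3928861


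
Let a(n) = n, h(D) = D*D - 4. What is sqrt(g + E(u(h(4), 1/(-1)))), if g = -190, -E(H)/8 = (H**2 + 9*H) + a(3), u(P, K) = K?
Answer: 5*I*sqrt(6) ≈ 12.247*I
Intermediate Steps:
h(D) = -4 + D**2 (h(D) = D**2 - 4 = -4 + D**2)
E(H) = -24 - 72*H - 8*H**2 (E(H) = -8*((H**2 + 9*H) + 3) = -8*(3 + H**2 + 9*H) = -24 - 72*H - 8*H**2)
sqrt(g + E(u(h(4), 1/(-1)))) = sqrt(-190 + (-24 - 72/(-1) - 8*(1/(-1))**2)) = sqrt(-190 + (-24 - 72*(-1) - 8*(-1)**2)) = sqrt(-190 + (-24 + 72 - 8*1)) = sqrt(-190 + (-24 + 72 - 8)) = sqrt(-190 + 40) = sqrt(-150) = 5*I*sqrt(6)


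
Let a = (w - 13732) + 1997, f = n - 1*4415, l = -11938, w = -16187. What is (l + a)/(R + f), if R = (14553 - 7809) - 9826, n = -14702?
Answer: 39860/22199 ≈ 1.7956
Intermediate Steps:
R = -3082 (R = 6744 - 9826 = -3082)
f = -19117 (f = -14702 - 1*4415 = -14702 - 4415 = -19117)
a = -27922 (a = (-16187 - 13732) + 1997 = -29919 + 1997 = -27922)
(l + a)/(R + f) = (-11938 - 27922)/(-3082 - 19117) = -39860/(-22199) = -39860*(-1/22199) = 39860/22199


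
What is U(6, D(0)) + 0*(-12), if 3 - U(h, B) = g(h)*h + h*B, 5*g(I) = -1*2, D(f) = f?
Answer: 27/5 ≈ 5.4000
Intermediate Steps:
g(I) = -⅖ (g(I) = (-1*2)/5 = (⅕)*(-2) = -⅖)
U(h, B) = 3 + 2*h/5 - B*h (U(h, B) = 3 - (-2*h/5 + h*B) = 3 - (-2*h/5 + B*h) = 3 + (2*h/5 - B*h) = 3 + 2*h/5 - B*h)
U(6, D(0)) + 0*(-12) = (3 + (⅖)*6 - 1*0*6) + 0*(-12) = (3 + 12/5 + 0) + 0 = 27/5 + 0 = 27/5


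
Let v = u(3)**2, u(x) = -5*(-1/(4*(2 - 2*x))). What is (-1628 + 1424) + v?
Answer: -52199/256 ≈ -203.90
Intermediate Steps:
u(x) = -5/(-8 + 8*x)
v = 25/256 (v = (-5/(-8 + 8*3))**2 = (-5/(-8 + 24))**2 = (-5/16)**2 = 25/256 ≈ 0.097656)
(-1628 + 1424) + v = (-1628 + 1424) + 25/256 = -204 + 25/256 = -52199/256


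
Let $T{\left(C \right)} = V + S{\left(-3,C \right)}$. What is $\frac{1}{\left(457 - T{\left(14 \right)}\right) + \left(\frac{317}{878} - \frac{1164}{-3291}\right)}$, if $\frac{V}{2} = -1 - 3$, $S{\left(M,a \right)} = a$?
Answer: $\frac{963166}{435076279} \approx 0.0022138$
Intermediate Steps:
$V = -8$ ($V = 2 \left(-1 - 3\right) = 2 \left(-4\right) = -8$)
$T{\left(C \right)} = -8 + C$
$\frac{1}{\left(457 - T{\left(14 \right)}\right) + \left(\frac{317}{878} - \frac{1164}{-3291}\right)} = \frac{1}{\left(457 - \left(-8 + 14\right)\right) + \left(\frac{317}{878} - \frac{1164}{-3291}\right)} = \frac{1}{\left(457 - 6\right) + \left(317 \cdot \frac{1}{878} - - \frac{388}{1097}\right)} = \frac{1}{\left(457 - 6\right) + \left(\frac{317}{878} + \frac{388}{1097}\right)} = \frac{1}{451 + \frac{688413}{963166}} = \frac{1}{\frac{435076279}{963166}} = \frac{963166}{435076279}$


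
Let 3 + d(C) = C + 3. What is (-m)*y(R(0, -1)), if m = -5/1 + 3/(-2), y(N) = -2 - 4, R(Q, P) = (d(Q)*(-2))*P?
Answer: -39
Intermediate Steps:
d(C) = C (d(C) = -3 + (C + 3) = -3 + (3 + C) = C)
R(Q, P) = -2*P*Q (R(Q, P) = (Q*(-2))*P = (-2*Q)*P = -2*P*Q)
y(N) = -6
m = -13/2 (m = -5*1 + 3*(-1/2) = -5 - 3/2 = -13/2 ≈ -6.5000)
(-m)*y(R(0, -1)) = -1*(-13/2)*(-6) = (13/2)*(-6) = -39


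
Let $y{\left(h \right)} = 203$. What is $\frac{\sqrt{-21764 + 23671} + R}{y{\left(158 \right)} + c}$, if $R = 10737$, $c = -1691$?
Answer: $- \frac{3579}{496} - \frac{\sqrt{1907}}{1488} \approx -7.2451$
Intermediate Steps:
$\frac{\sqrt{-21764 + 23671} + R}{y{\left(158 \right)} + c} = \frac{\sqrt{-21764 + 23671} + 10737}{203 - 1691} = \frac{\sqrt{1907} + 10737}{-1488} = \left(10737 + \sqrt{1907}\right) \left(- \frac{1}{1488}\right) = - \frac{3579}{496} - \frac{\sqrt{1907}}{1488}$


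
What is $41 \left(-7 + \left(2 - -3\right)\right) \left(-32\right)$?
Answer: $2624$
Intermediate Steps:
$41 \left(-7 + \left(2 - -3\right)\right) \left(-32\right) = 41 \left(-7 + \left(2 + 3\right)\right) \left(-32\right) = 41 \left(-7 + 5\right) \left(-32\right) = 41 \left(-2\right) \left(-32\right) = \left(-82\right) \left(-32\right) = 2624$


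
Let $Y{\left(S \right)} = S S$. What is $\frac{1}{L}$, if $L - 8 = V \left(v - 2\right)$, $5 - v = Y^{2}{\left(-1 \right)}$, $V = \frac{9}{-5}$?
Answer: $\frac{5}{22} \approx 0.22727$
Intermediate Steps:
$V = - \frac{9}{5}$ ($V = 9 \left(- \frac{1}{5}\right) = - \frac{9}{5} \approx -1.8$)
$Y{\left(S \right)} = S^{2}$
$v = 4$ ($v = 5 - \left(\left(-1\right)^{2}\right)^{2} = 5 - 1^{2} = 5 - 1 = 4$)
$L = \frac{22}{5}$ ($L = 8 - \frac{9 \left(4 - 2\right)}{5} = 8 - \frac{18}{5} = \frac{22}{5} \approx 4.4$)
$\frac{1}{L} = \frac{1}{\frac{22}{5}} = \frac{5}{22}$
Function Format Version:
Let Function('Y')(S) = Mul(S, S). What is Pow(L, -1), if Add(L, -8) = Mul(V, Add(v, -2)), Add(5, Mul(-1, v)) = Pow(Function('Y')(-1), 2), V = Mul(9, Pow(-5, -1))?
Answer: Rational(5, 22) ≈ 0.22727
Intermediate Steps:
V = Rational(-9, 5) (V = Mul(9, Rational(-1, 5)) = Rational(-9, 5) ≈ -1.8000)
Function('Y')(S) = Pow(S, 2)
v = 4 (v = Add(5, Mul(-1, Pow(Pow(-1, 2), 2))) = Add(5, Mul(-1, Pow(1, 2))) = Add(5, Mul(-1, 1)) = Add(5, -1) = 4)
L = Rational(22, 5) (L = Add(8, Mul(Rational(-9, 5), Add(4, -2))) = Add(8, Mul(Rational(-9, 5), 2)) = Add(8, Rational(-18, 5)) = Rational(22, 5) ≈ 4.4000)
Pow(L, -1) = Pow(Rational(22, 5), -1) = Rational(5, 22)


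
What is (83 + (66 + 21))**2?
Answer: 28900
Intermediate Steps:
(83 + (66 + 21))**2 = (83 + 87)**2 = 170**2 = 28900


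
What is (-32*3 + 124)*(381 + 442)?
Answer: 23044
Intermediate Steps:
(-32*3 + 124)*(381 + 442) = (-96 + 124)*823 = 28*823 = 23044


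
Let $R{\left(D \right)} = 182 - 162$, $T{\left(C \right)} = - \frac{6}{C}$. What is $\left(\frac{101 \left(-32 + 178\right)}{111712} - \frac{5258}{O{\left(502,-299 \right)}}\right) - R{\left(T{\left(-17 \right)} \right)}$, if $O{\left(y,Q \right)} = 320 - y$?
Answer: $\frac{45858447}{5082896} \approx 9.0221$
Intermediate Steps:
$R{\left(D \right)} = 20$ ($R{\left(D \right)} = 182 - 162 = 20$)
$\left(\frac{101 \left(-32 + 178\right)}{111712} - \frac{5258}{O{\left(502,-299 \right)}}\right) - R{\left(T{\left(-17 \right)} \right)} = \left(\frac{101 \left(-32 + 178\right)}{111712} - \frac{5258}{320 - 502}\right) - 20 = \left(101 \cdot 146 \cdot \frac{1}{111712} - \frac{5258}{320 - 502}\right) - 20 = \left(14746 \cdot \frac{1}{111712} - \frac{5258}{-182}\right) - 20 = \left(\frac{7373}{55856} - - \frac{2629}{91}\right) - 20 = \left(\frac{7373}{55856} + \frac{2629}{91}\right) - 20 = \frac{147516367}{5082896} - 20 = \frac{45858447}{5082896}$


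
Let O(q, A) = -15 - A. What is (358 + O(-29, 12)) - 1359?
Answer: -1028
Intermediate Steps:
(358 + O(-29, 12)) - 1359 = (358 + (-15 - 1*12)) - 1359 = (358 + (-15 - 12)) - 1359 = (358 - 27) - 1359 = 331 - 1359 = -1028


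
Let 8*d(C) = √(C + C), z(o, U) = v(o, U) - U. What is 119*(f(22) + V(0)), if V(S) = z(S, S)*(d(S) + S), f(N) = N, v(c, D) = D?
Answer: 2618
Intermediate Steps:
z(o, U) = 0 (z(o, U) = U - U = 0)
d(C) = √2*√C/8 (d(C) = √(C + C)/8 = √(2*C)/8 = (√2*√C)/8 = √2*√C/8)
V(S) = 0 (V(S) = 0*(√2*√S/8 + S) = 0*(S + √2*√S/8) = 0)
119*(f(22) + V(0)) = 119*(22 + 0) = 119*22 = 2618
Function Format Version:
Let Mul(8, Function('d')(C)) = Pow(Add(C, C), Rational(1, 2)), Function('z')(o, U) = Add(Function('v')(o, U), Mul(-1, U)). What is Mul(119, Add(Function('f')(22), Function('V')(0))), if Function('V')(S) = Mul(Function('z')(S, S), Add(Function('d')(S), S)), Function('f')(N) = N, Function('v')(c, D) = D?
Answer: 2618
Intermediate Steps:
Function('z')(o, U) = 0 (Function('z')(o, U) = Add(U, Mul(-1, U)) = 0)
Function('d')(C) = Mul(Rational(1, 8), Pow(2, Rational(1, 2)), Pow(C, Rational(1, 2))) (Function('d')(C) = Mul(Rational(1, 8), Pow(Add(C, C), Rational(1, 2))) = Mul(Rational(1, 8), Pow(Mul(2, C), Rational(1, 2))) = Mul(Rational(1, 8), Mul(Pow(2, Rational(1, 2)), Pow(C, Rational(1, 2)))) = Mul(Rational(1, 8), Pow(2, Rational(1, 2)), Pow(C, Rational(1, 2))))
Function('V')(S) = 0 (Function('V')(S) = Mul(0, Add(Mul(Rational(1, 8), Pow(2, Rational(1, 2)), Pow(S, Rational(1, 2))), S)) = Mul(0, Add(S, Mul(Rational(1, 8), Pow(2, Rational(1, 2)), Pow(S, Rational(1, 2))))) = 0)
Mul(119, Add(Function('f')(22), Function('V')(0))) = Mul(119, Add(22, 0)) = Mul(119, 22) = 2618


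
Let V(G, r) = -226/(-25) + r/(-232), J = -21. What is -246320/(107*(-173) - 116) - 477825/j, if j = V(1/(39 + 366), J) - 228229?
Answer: 41963363805640/2739566527929 ≈ 15.318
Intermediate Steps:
V(G, r) = 226/25 - r/232 (V(G, r) = -226*(-1/25) + r*(-1/232) = 226/25 - r/232)
j = -1323675243/5800 (j = (226/25 - 1/232*(-21)) - 228229 = (226/25 + 21/232) - 228229 = 52957/5800 - 228229 = -1323675243/5800 ≈ -2.2822e+5)
-246320/(107*(-173) - 116) - 477825/j = -246320/(107*(-173) - 116) - 477825/(-1323675243/5800) = -246320/(-18511 - 116) - 477825*(-5800/1323675243) = -246320/(-18627) + 923795000/441225081 = -246320*(-1/18627) + 923795000/441225081 = 246320/18627 + 923795000/441225081 = 41963363805640/2739566527929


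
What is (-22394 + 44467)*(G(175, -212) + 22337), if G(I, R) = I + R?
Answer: 492227900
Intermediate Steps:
(-22394 + 44467)*(G(175, -212) + 22337) = (-22394 + 44467)*((175 - 212) + 22337) = 22073*(-37 + 22337) = 22073*22300 = 492227900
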